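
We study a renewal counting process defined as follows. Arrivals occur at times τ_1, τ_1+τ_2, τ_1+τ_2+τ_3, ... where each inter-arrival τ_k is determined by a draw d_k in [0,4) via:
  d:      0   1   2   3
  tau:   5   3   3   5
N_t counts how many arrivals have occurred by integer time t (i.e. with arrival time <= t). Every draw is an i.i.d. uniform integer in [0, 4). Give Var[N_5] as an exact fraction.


0

Inter-arrival values over d=0..3: [5, 3, 3, 5]
Each d has probability 1/4, so the pmf of τ is: f(3) = 1/2, f(5) = 1/2
Let p_n(j) = P(N_n = j), with p_0 = [1]. Condition on τ_1: p_n(0) = P(τ > n), and for j >= 1, p_n(j) = Σ_{k<=n} f(k)·p_{n−k}(j−1)
p_1 = [1]  (j = 0)
p_2 = [1]  (j = 0)
p_3 = [1/2, 1/2]  (j = 0..1)
p_4 = [1/2, 1/2]  (j = 0..1)
p_5 = [0, 1]  (j = 0..1)
E[N_5] = Σ j·p_5(j) = 1;  E[N_5²] = Σ j²·p_5(j) = 1
Var[N_5] = 1 − (1)² = 0


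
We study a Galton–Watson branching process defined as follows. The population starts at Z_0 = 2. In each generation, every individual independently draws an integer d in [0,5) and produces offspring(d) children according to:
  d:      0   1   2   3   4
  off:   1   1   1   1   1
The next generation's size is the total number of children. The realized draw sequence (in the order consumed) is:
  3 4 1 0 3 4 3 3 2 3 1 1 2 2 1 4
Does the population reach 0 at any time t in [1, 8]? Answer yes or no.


no

gen 0: Z_0=2, draws=[3, 4], offspring=[1, 1], Z_1=2
gen 1: Z_1=2, draws=[1, 0], offspring=[1, 1], Z_2=2
gen 2: Z_2=2, draws=[3, 4], offspring=[1, 1], Z_3=2
gen 3: Z_3=2, draws=[3, 3], offspring=[1, 1], Z_4=2
gen 4: Z_4=2, draws=[2, 3], offspring=[1, 1], Z_5=2
gen 5: Z_5=2, draws=[1, 1], offspring=[1, 1], Z_6=2
gen 6: Z_6=2, draws=[2, 2], offspring=[1, 1], Z_7=2
gen 7: Z_7=2, draws=[1, 4], offspring=[1, 1], Z_8=2


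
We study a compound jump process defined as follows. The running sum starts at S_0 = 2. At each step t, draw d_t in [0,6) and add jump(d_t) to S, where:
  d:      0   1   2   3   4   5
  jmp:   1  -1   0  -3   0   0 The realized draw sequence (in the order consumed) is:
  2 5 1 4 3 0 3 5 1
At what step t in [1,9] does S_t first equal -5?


t=0: S=2, d=2, jump=0, S_1=2
t=1: S=2, d=5, jump=0, S_2=2
t=2: S=2, d=1, jump=-1, S_3=1
t=3: S=1, d=4, jump=0, S_4=1
t=4: S=1, d=3, jump=-3, S_5=-2
t=5: S=-2, d=0, jump=1, S_6=-1
t=6: S=-1, d=3, jump=-3, S_7=-4
t=7: S=-4, d=5, jump=0, S_8=-4
t=8: S=-4, d=1, jump=-1, S_9=-5

9


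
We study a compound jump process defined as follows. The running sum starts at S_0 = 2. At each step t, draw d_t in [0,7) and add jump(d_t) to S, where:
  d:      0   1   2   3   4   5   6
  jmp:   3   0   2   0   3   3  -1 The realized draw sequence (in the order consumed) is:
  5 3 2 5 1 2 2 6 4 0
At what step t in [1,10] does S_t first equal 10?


4

t=0: S=2, d=5, jump=3, S_1=5
t=1: S=5, d=3, jump=0, S_2=5
t=2: S=5, d=2, jump=2, S_3=7
t=3: S=7, d=5, jump=3, S_4=10
t=4: S=10, d=1, jump=0, S_5=10
t=5: S=10, d=2, jump=2, S_6=12
t=6: S=12, d=2, jump=2, S_7=14
t=7: S=14, d=6, jump=-1, S_8=13
t=8: S=13, d=4, jump=3, S_9=16
t=9: S=16, d=0, jump=3, S_10=19


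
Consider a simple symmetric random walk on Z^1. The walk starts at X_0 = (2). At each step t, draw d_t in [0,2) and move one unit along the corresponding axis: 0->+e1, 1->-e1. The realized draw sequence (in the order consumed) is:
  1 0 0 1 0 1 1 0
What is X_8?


t=0: X=(2), d=1 → -e1, X_1=(1)
t=1: X=(1), d=0 → +e1, X_2=(2)
t=2: X=(2), d=0 → +e1, X_3=(3)
t=3: X=(3), d=1 → -e1, X_4=(2)
t=4: X=(2), d=0 → +e1, X_5=(3)
t=5: X=(3), d=1 → -e1, X_6=(2)
t=6: X=(2), d=1 → -e1, X_7=(1)
t=7: X=(1), d=0 → +e1, X_8=(2)

(2)


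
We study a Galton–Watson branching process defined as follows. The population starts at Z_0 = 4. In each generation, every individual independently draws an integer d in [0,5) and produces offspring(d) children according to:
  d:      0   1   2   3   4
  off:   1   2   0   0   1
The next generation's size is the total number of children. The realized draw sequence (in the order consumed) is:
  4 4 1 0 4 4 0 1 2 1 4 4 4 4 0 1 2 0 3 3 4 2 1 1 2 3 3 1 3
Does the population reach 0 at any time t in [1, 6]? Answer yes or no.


no

gen 0: Z_0=4, draws=[4, 4, 1, 0], offspring=[1, 1, 2, 1], Z_1=5
gen 1: Z_1=5, draws=[4, 4, 0, 1, 2], offspring=[1, 1, 1, 2, 0], Z_2=5
gen 2: Z_2=5, draws=[1, 4, 4, 4, 4], offspring=[2, 1, 1, 1, 1], Z_3=6
gen 3: Z_3=6, draws=[0, 1, 2, 0, 3, 3], offspring=[1, 2, 0, 1, 0, 0], Z_4=4
gen 4: Z_4=4, draws=[4, 2, 1, 1], offspring=[1, 0, 2, 2], Z_5=5
gen 5: Z_5=5, draws=[2, 3, 3, 1, 3], offspring=[0, 0, 0, 2, 0], Z_6=2


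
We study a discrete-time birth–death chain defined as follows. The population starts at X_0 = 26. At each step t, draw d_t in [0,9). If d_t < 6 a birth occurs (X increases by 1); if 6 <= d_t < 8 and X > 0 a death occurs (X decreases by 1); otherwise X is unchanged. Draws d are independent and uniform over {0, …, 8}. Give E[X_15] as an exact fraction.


X can drop by at most 1 per step and X_0 = 26 > T = 15, so X_t >= 26 − t >= 11 > 0 for every t <= 15: the floor at 0 (the 'and X > 0' condition) never binds. Hence X_15 = X_0 + Σ_{t<15} Y_t with i.i.d. increments Y_t = y(d_t) ∈ {+1, −1, 0}.
Outcome values over d=0..8: [1, 1, 1, 1, 1, 1, -1, -1, 0]
Σy = 4, Σy² = 8, M = 9
μ = 4/9 = 4/9,  σ² = 8/9 − (4/9)² = 56/81
E[X_15] = 26 + 15·(4/9) = 98/3

98/3


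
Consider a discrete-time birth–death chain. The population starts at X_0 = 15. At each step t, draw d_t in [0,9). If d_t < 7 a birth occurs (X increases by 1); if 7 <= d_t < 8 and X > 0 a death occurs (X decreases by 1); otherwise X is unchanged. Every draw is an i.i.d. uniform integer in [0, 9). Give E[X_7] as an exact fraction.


59/3

X can drop by at most 1 per step and X_0 = 15 > T = 7, so X_t >= 15 − t >= 8 > 0 for every t <= 7: the floor at 0 (the 'and X > 0' condition) never binds. Hence X_7 = X_0 + Σ_{t<7} Y_t with i.i.d. increments Y_t = y(d_t) ∈ {+1, −1, 0}.
Outcome values over d=0..8: [1, 1, 1, 1, 1, 1, 1, -1, 0]
Σy = 6, Σy² = 8, M = 9
μ = 6/9 = 2/3,  σ² = 8/9 − (2/3)² = 4/9
E[X_7] = 15 + 7·(2/3) = 59/3


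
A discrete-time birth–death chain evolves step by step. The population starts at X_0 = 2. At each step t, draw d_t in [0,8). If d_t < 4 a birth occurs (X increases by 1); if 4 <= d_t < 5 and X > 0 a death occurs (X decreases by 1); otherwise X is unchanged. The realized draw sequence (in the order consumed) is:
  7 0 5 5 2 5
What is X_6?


t=0: X=2, d=7 → hold, X_1=2
t=1: X=2, d=0 → birth, X_2=3
t=2: X=3, d=5 → hold, X_3=3
t=3: X=3, d=5 → hold, X_4=3
t=4: X=3, d=2 → birth, X_5=4
t=5: X=4, d=5 → hold, X_6=4

4


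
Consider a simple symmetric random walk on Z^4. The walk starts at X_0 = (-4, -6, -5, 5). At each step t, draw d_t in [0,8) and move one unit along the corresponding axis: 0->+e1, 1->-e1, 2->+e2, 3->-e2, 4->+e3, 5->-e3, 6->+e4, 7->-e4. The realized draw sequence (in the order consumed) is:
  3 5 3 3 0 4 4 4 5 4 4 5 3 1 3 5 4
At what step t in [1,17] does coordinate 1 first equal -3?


5

t=0: X=(-4, -6, -5, 5), d=3 → -e2, X_1=(-4, -7, -5, 5)
t=1: X=(-4, -7, -5, 5), d=5 → -e3, X_2=(-4, -7, -6, 5)
t=2: X=(-4, -7, -6, 5), d=3 → -e2, X_3=(-4, -8, -6, 5)
t=3: X=(-4, -8, -6, 5), d=3 → -e2, X_4=(-4, -9, -6, 5)
t=4: X=(-4, -9, -6, 5), d=0 → +e1, X_5=(-3, -9, -6, 5)
t=5: X=(-3, -9, -6, 5), d=4 → +e3, X_6=(-3, -9, -5, 5)
t=6: X=(-3, -9, -5, 5), d=4 → +e3, X_7=(-3, -9, -4, 5)
t=7: X=(-3, -9, -4, 5), d=4 → +e3, X_8=(-3, -9, -3, 5)
t=8: X=(-3, -9, -3, 5), d=5 → -e3, X_9=(-3, -9, -4, 5)
t=9: X=(-3, -9, -4, 5), d=4 → +e3, X_10=(-3, -9, -3, 5)
t=10: X=(-3, -9, -3, 5), d=4 → +e3, X_11=(-3, -9, -2, 5)
t=11: X=(-3, -9, -2, 5), d=5 → -e3, X_12=(-3, -9, -3, 5)
t=12: X=(-3, -9, -3, 5), d=3 → -e2, X_13=(-3, -10, -3, 5)
t=13: X=(-3, -10, -3, 5), d=1 → -e1, X_14=(-4, -10, -3, 5)
t=14: X=(-4, -10, -3, 5), d=3 → -e2, X_15=(-4, -11, -3, 5)
t=15: X=(-4, -11, -3, 5), d=5 → -e3, X_16=(-4, -11, -4, 5)
t=16: X=(-4, -11, -4, 5), d=4 → +e3, X_17=(-4, -11, -3, 5)


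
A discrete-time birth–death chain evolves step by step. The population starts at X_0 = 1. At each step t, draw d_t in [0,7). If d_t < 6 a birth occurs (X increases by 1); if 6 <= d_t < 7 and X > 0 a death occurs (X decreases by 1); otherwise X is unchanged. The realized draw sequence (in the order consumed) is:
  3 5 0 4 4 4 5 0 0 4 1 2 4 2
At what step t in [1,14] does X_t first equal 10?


t=0: X=1, d=3 → birth, X_1=2
t=1: X=2, d=5 → birth, X_2=3
t=2: X=3, d=0 → birth, X_3=4
t=3: X=4, d=4 → birth, X_4=5
t=4: X=5, d=4 → birth, X_5=6
t=5: X=6, d=4 → birth, X_6=7
t=6: X=7, d=5 → birth, X_7=8
t=7: X=8, d=0 → birth, X_8=9
t=8: X=9, d=0 → birth, X_9=10
t=9: X=10, d=4 → birth, X_10=11
t=10: X=11, d=1 → birth, X_11=12
t=11: X=12, d=2 → birth, X_12=13
t=12: X=13, d=4 → birth, X_13=14
t=13: X=14, d=2 → birth, X_14=15

9


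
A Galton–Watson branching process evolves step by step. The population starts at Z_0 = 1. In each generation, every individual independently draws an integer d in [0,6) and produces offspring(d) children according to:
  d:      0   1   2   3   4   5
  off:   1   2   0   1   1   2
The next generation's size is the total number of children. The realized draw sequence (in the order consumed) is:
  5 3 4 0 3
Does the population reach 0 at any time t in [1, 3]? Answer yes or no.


no

gen 0: Z_0=1, draws=[5], offspring=[2], Z_1=2
gen 1: Z_1=2, draws=[3, 4], offspring=[1, 1], Z_2=2
gen 2: Z_2=2, draws=[0, 3], offspring=[1, 1], Z_3=2


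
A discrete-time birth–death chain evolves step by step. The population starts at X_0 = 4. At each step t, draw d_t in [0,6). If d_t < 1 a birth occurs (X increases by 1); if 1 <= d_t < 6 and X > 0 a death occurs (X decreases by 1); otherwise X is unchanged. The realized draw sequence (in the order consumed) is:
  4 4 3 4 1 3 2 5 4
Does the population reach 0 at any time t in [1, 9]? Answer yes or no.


t=0: X=4, d=4 → death, X_1=3
t=1: X=3, d=4 → death, X_2=2
t=2: X=2, d=3 → death, X_3=1
t=3: X=1, d=4 → death, X_4=0
t=4: X=0, d=1 → hold, X_5=0
t=5: X=0, d=3 → hold, X_6=0
t=6: X=0, d=2 → hold, X_7=0
t=7: X=0, d=5 → hold, X_8=0
t=8: X=0, d=4 → hold, X_9=0

yes


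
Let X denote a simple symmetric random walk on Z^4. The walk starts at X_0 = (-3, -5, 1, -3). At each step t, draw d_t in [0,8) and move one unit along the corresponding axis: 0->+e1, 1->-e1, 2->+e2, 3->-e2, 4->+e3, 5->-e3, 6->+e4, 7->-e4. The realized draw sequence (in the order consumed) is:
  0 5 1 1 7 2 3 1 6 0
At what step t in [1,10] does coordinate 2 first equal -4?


t=0: X=(-3, -5, 1, -3), d=0 → +e1, X_1=(-2, -5, 1, -3)
t=1: X=(-2, -5, 1, -3), d=5 → -e3, X_2=(-2, -5, 0, -3)
t=2: X=(-2, -5, 0, -3), d=1 → -e1, X_3=(-3, -5, 0, -3)
t=3: X=(-3, -5, 0, -3), d=1 → -e1, X_4=(-4, -5, 0, -3)
t=4: X=(-4, -5, 0, -3), d=7 → -e4, X_5=(-4, -5, 0, -4)
t=5: X=(-4, -5, 0, -4), d=2 → +e2, X_6=(-4, -4, 0, -4)
t=6: X=(-4, -4, 0, -4), d=3 → -e2, X_7=(-4, -5, 0, -4)
t=7: X=(-4, -5, 0, -4), d=1 → -e1, X_8=(-5, -5, 0, -4)
t=8: X=(-5, -5, 0, -4), d=6 → +e4, X_9=(-5, -5, 0, -3)
t=9: X=(-5, -5, 0, -3), d=0 → +e1, X_10=(-4, -5, 0, -3)

6


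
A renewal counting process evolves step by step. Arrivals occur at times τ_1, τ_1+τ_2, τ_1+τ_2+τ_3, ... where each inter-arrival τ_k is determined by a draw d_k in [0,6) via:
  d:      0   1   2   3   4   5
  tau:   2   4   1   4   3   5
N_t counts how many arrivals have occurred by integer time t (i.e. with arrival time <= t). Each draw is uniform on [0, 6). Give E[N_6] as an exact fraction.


76825/46656

Inter-arrival values over d=0..5: [2, 4, 1, 4, 3, 5]
Each d has probability 1/6, so the pmf of τ is: f(1) = 1/6, f(2) = 1/6, f(3) = 1/6, f(4) = 1/3, f(5) = 1/6
Renewal equation for m(n) = E[N_n]: condition on τ_1 = k (if k <= n, one arrival plus a fresh copy on the remaining n−k steps): m(n) = F(n) + Σ_{k<=n} f(k)·m(n−k), where F(n) = P(τ <= n) and m(0) = 0
m(1) = F(1) = 1/6
m(2) = F(2) + f(1)·m(1) = 1/3 + 1/6·1/6 = 13/36
m(3) = F(3) + f(1)·m(2) + f(2)·m(1) = 1/2 + 1/6·13/36 + 1/6·1/6 = 127/216
m(4) = F(4) + f(1)·m(3) + f(2)·m(2) + f(3)·m(1) = 5/6 + 1/6·127/216 + 1/6·13/36 + 1/6·1/6 = 1321/1296
m(5) = F(5) + f(1)·m(4) + f(2)·m(3) + f(3)·m(2) + f(4)·m(1) = 1 + 1/6·1321/1296 + 1/6·127/216 + 1/6·13/36 + 1/3·1/6 = 10759/7776
m(6) = F(6) + f(1)·m(5) + f(2)·m(4) + f(3)·m(3) + f(4)·m(2) + f(5)·m(1) = 1 + 1/6·10759/7776 + 1/6·1321/1296 + 1/6·127/216 + 1/3·13/36 + 1/6·1/6 = 76825/46656
E[N_6] = m(6) = 76825/46656


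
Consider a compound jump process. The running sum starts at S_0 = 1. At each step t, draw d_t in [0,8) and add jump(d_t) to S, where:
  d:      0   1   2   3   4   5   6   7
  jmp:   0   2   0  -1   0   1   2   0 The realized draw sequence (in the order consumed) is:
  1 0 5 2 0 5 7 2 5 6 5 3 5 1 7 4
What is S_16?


t=0: S=1, d=1, jump=2, S_1=3
t=1: S=3, d=0, jump=0, S_2=3
t=2: S=3, d=5, jump=1, S_3=4
t=3: S=4, d=2, jump=0, S_4=4
t=4: S=4, d=0, jump=0, S_5=4
t=5: S=4, d=5, jump=1, S_6=5
t=6: S=5, d=7, jump=0, S_7=5
t=7: S=5, d=2, jump=0, S_8=5
t=8: S=5, d=5, jump=1, S_9=6
t=9: S=6, d=6, jump=2, S_10=8
t=10: S=8, d=5, jump=1, S_11=9
t=11: S=9, d=3, jump=-1, S_12=8
t=12: S=8, d=5, jump=1, S_13=9
t=13: S=9, d=1, jump=2, S_14=11
t=14: S=11, d=7, jump=0, S_15=11
t=15: S=11, d=4, jump=0, S_16=11

11


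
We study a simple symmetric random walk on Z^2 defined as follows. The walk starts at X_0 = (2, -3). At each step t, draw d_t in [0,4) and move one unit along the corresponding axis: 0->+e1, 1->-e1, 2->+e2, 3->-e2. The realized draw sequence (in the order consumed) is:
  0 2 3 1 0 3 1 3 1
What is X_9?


t=0: X=(2, -3), d=0 → +e1, X_1=(3, -3)
t=1: X=(3, -3), d=2 → +e2, X_2=(3, -2)
t=2: X=(3, -2), d=3 → -e2, X_3=(3, -3)
t=3: X=(3, -3), d=1 → -e1, X_4=(2, -3)
t=4: X=(2, -3), d=0 → +e1, X_5=(3, -3)
t=5: X=(3, -3), d=3 → -e2, X_6=(3, -4)
t=6: X=(3, -4), d=1 → -e1, X_7=(2, -4)
t=7: X=(2, -4), d=3 → -e2, X_8=(2, -5)
t=8: X=(2, -5), d=1 → -e1, X_9=(1, -5)

(1, -5)


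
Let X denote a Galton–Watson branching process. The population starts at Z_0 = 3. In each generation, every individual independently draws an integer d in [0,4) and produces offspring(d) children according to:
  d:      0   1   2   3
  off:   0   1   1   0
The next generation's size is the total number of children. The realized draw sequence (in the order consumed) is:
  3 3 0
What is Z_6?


gen 0: Z_0=3, draws=[3, 3, 0], offspring=[0, 0, 0], Z_1=0
gen 1: Z_1=0, draws=[], offspring=[], Z_2=0
gen 2: Z_2=0, draws=[], offspring=[], Z_3=0
gen 3: Z_3=0, draws=[], offspring=[], Z_4=0
gen 4: Z_4=0, draws=[], offspring=[], Z_5=0
gen 5: Z_5=0, draws=[], offspring=[], Z_6=0

0


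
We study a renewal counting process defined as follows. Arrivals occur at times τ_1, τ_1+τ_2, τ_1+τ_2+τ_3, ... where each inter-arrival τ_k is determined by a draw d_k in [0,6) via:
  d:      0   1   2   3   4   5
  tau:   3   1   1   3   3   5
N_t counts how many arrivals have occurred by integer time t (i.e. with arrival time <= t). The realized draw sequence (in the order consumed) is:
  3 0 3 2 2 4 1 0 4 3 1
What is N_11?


5

draw d_1=3: τ_1=3, arrival time A_1=3
draw d_2=0: τ_2=3, arrival time A_2=6
draw d_3=3: τ_3=3, arrival time A_3=9
draw d_4=2: τ_4=1, arrival time A_4=10
draw d_5=2: τ_5=1, arrival time A_5=11
draw d_6=4: τ_6=3, arrival time A_6=14
draw d_7=1: τ_7=1, arrival time A_7=15
draw d_8=0: τ_8=3, arrival time A_8=18
draw d_9=4: τ_9=3, arrival time A_9=21
draw d_10=3: τ_10=3, arrival time A_10=24
draw d_11=1: τ_11=1, arrival time A_11=25
N_t over t=0..11: 0:0 1:0 2:0 3:1 4:1 5:1 6:2 7:2 8:2 9:3 10:4 11:5


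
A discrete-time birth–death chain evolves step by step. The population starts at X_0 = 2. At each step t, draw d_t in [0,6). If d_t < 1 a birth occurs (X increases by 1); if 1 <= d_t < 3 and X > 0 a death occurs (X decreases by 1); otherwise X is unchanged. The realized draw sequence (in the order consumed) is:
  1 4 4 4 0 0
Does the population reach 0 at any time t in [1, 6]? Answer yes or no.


t=0: X=2, d=1 → death, X_1=1
t=1: X=1, d=4 → hold, X_2=1
t=2: X=1, d=4 → hold, X_3=1
t=3: X=1, d=4 → hold, X_4=1
t=4: X=1, d=0 → birth, X_5=2
t=5: X=2, d=0 → birth, X_6=3

no


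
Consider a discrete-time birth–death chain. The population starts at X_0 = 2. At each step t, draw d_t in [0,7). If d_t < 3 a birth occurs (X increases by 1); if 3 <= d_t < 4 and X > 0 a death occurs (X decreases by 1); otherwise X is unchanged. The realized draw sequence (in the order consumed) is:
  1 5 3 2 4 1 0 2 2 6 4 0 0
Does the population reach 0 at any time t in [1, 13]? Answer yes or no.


t=0: X=2, d=1 → birth, X_1=3
t=1: X=3, d=5 → hold, X_2=3
t=2: X=3, d=3 → death, X_3=2
t=3: X=2, d=2 → birth, X_4=3
t=4: X=3, d=4 → hold, X_5=3
t=5: X=3, d=1 → birth, X_6=4
t=6: X=4, d=0 → birth, X_7=5
t=7: X=5, d=2 → birth, X_8=6
t=8: X=6, d=2 → birth, X_9=7
t=9: X=7, d=6 → hold, X_10=7
t=10: X=7, d=4 → hold, X_11=7
t=11: X=7, d=0 → birth, X_12=8
t=12: X=8, d=0 → birth, X_13=9

no


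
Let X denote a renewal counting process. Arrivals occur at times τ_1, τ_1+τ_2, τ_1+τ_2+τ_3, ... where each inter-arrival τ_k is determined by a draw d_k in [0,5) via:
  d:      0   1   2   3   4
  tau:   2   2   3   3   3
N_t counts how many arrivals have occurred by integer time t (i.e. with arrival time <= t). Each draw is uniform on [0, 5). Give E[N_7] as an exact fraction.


294/125

Inter-arrival values over d=0..4: [2, 2, 3, 3, 3]
Each d has probability 1/5, so the pmf of τ is: f(2) = 2/5, f(3) = 3/5
Renewal equation for m(n) = E[N_n]: condition on τ_1 = k (if k <= n, one arrival plus a fresh copy on the remaining n−k steps): m(n) = F(n) + Σ_{k<=n} f(k)·m(n−k), where F(n) = P(τ <= n) and m(0) = 0
m(1) = F(1) = 0
m(2) = F(2) = 2/5
m(3) = F(3) = 1
m(4) = F(4) + f(2)·m(2) = 1 + 2/5·2/5 = 29/25
m(5) = F(5) + f(2)·m(3) + f(3)·m(2) = 1 + 2/5·1 + 3/5·2/5 = 41/25
m(6) = F(6) + f(2)·m(4) + f(3)·m(3) = 1 + 2/5·29/25 + 3/5·1 = 258/125
m(7) = F(7) + f(2)·m(5) + f(3)·m(4) = 1 + 2/5·41/25 + 3/5·29/25 = 294/125
E[N_7] = m(7) = 294/125


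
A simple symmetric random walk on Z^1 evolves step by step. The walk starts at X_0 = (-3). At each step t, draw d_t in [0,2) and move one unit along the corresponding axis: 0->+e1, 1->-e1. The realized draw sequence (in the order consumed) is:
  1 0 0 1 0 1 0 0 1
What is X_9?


t=0: X=(-3), d=1 → -e1, X_1=(-4)
t=1: X=(-4), d=0 → +e1, X_2=(-3)
t=2: X=(-3), d=0 → +e1, X_3=(-2)
t=3: X=(-2), d=1 → -e1, X_4=(-3)
t=4: X=(-3), d=0 → +e1, X_5=(-2)
t=5: X=(-2), d=1 → -e1, X_6=(-3)
t=6: X=(-3), d=0 → +e1, X_7=(-2)
t=7: X=(-2), d=0 → +e1, X_8=(-1)
t=8: X=(-1), d=1 → -e1, X_9=(-2)

(-2)


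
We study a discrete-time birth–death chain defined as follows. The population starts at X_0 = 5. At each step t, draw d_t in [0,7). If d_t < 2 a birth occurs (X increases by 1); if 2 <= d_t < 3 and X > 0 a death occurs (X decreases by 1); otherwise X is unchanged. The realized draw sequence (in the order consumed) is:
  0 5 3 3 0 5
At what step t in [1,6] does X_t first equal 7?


t=0: X=5, d=0 → birth, X_1=6
t=1: X=6, d=5 → hold, X_2=6
t=2: X=6, d=3 → hold, X_3=6
t=3: X=6, d=3 → hold, X_4=6
t=4: X=6, d=0 → birth, X_5=7
t=5: X=7, d=5 → hold, X_6=7

5


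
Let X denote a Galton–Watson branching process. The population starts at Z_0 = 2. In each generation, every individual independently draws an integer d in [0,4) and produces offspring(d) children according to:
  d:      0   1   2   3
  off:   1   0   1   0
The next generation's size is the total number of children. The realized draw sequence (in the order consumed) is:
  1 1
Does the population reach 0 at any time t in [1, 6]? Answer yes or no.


gen 0: Z_0=2, draws=[1, 1], offspring=[0, 0], Z_1=0
gen 1: Z_1=0, draws=[], offspring=[], Z_2=0
gen 2: Z_2=0, draws=[], offspring=[], Z_3=0
gen 3: Z_3=0, draws=[], offspring=[], Z_4=0
gen 4: Z_4=0, draws=[], offspring=[], Z_5=0
gen 5: Z_5=0, draws=[], offspring=[], Z_6=0

yes


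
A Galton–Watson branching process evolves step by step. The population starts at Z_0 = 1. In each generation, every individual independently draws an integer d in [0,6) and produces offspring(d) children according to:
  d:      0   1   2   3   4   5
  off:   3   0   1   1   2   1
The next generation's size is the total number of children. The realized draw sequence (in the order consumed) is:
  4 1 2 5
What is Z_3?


1

gen 0: Z_0=1, draws=[4], offspring=[2], Z_1=2
gen 1: Z_1=2, draws=[1, 2], offspring=[0, 1], Z_2=1
gen 2: Z_2=1, draws=[5], offspring=[1], Z_3=1


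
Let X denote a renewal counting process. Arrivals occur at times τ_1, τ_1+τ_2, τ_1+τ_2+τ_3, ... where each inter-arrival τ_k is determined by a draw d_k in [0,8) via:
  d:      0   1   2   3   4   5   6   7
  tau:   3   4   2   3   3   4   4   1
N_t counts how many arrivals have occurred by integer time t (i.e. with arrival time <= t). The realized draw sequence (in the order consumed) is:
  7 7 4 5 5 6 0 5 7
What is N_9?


draw d_1=7: τ_1=1, arrival time A_1=1
draw d_2=7: τ_2=1, arrival time A_2=2
draw d_3=4: τ_3=3, arrival time A_3=5
draw d_4=5: τ_4=4, arrival time A_4=9
draw d_5=5: τ_5=4, arrival time A_5=13
draw d_6=6: τ_6=4, arrival time A_6=17
draw d_7=0: τ_7=3, arrival time A_7=20
draw d_8=5: τ_8=4, arrival time A_8=24
draw d_9=7: τ_9=1, arrival time A_9=25
N_t over t=0..9: 0:0 1:1 2:2 3:2 4:2 5:3 6:3 7:3 8:3 9:4

4


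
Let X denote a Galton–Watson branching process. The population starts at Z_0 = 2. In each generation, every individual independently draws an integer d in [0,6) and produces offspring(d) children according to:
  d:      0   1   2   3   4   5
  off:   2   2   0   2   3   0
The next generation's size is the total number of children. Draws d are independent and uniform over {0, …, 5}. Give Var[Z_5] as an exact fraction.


Outcome values over d=0..5: [2, 2, 0, 2, 3, 0]
Σy = 9, Σy² = 21, M = 6
μ = 9/6 = 3/2,  σ² = 21/6 − (3/2)² = 5/4
V_0 = 0, E_0 = 2
V_1 = 5/4·E_0 + (3/2)²·V_0 = 5/2;  E_1 = 3
V_2 = 5/4·E_1 + (3/2)²·V_1 = 75/8;  E_2 = 9/2
V_3 = 5/4·E_2 + (3/2)²·V_2 = 855/32;  E_3 = 27/4
V_4 = 5/4·E_3 + (3/2)²·V_3 = 8775/128;  E_4 = 81/8
V_5 = 5/4·E_4 + (3/2)²·V_4 = 85455/512;  E_5 = 243/16

85455/512


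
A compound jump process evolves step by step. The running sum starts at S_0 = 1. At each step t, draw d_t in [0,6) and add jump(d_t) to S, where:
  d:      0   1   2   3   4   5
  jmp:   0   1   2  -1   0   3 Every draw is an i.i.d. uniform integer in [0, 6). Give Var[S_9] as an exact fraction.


Outcome values over d=0..5: [0, 1, 2, -1, 0, 3]
Σy = 5, Σy² = 15, M = 6
μ = 5/6 = 5/6,  σ² = 15/6 − (5/6)² = 65/36
Independent increments: Var[S_9] = 9·σ² = 9·(65/36) = 65/4

65/4


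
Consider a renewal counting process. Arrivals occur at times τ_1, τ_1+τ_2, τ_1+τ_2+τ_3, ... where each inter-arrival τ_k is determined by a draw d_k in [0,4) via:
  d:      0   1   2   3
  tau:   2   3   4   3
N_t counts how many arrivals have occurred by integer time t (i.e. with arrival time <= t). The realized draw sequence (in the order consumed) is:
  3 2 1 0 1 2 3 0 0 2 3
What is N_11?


draw d_1=3: τ_1=3, arrival time A_1=3
draw d_2=2: τ_2=4, arrival time A_2=7
draw d_3=1: τ_3=3, arrival time A_3=10
draw d_4=0: τ_4=2, arrival time A_4=12
draw d_5=1: τ_5=3, arrival time A_5=15
draw d_6=2: τ_6=4, arrival time A_6=19
draw d_7=3: τ_7=3, arrival time A_7=22
draw d_8=0: τ_8=2, arrival time A_8=24
draw d_9=0: τ_9=2, arrival time A_9=26
draw d_10=2: τ_10=4, arrival time A_10=30
draw d_11=3: τ_11=3, arrival time A_11=33
N_t over t=0..11: 0:0 1:0 2:0 3:1 4:1 5:1 6:1 7:2 8:2 9:2 10:3 11:3

3


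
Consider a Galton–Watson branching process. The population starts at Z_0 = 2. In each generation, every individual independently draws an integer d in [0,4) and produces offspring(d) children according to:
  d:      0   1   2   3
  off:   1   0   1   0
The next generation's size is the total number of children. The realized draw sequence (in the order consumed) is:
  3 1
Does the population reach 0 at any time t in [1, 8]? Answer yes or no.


yes

gen 0: Z_0=2, draws=[3, 1], offspring=[0, 0], Z_1=0
gen 1: Z_1=0, draws=[], offspring=[], Z_2=0
gen 2: Z_2=0, draws=[], offspring=[], Z_3=0
gen 3: Z_3=0, draws=[], offspring=[], Z_4=0
gen 4: Z_4=0, draws=[], offspring=[], Z_5=0
gen 5: Z_5=0, draws=[], offspring=[], Z_6=0
gen 6: Z_6=0, draws=[], offspring=[], Z_7=0
gen 7: Z_7=0, draws=[], offspring=[], Z_8=0


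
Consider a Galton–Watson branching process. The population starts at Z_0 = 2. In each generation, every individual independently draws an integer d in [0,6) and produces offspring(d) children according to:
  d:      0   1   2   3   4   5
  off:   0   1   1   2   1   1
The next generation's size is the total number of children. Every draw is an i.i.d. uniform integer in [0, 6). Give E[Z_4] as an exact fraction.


Outcome values over d=0..5: [0, 1, 1, 2, 1, 1]
Σy = 6, Σy² = 8, M = 6
μ = 6/6 = 1,  σ² = 8/6 − (1)² = 1/3
E[Z_0] = 2
E[Z_1] = 1·E[Z_0] = 2
E[Z_2] = 1·E[Z_1] = 2
E[Z_3] = 1·E[Z_2] = 2
E[Z_4] = 1·E[Z_3] = 2

2


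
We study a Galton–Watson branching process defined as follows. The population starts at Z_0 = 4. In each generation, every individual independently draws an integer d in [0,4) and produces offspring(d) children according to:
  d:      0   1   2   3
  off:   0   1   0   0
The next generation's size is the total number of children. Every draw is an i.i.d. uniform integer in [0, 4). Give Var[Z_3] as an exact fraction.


Outcome values over d=0..3: [0, 1, 0, 0]
Σy = 1, Σy² = 1, M = 4
μ = 1/4 = 1/4,  σ² = 1/4 − (1/4)² = 3/16
V_0 = 0, E_0 = 4
V_1 = 3/16·E_0 + (1/4)²·V_0 = 3/4;  E_1 = 1
V_2 = 3/16·E_1 + (1/4)²·V_1 = 15/64;  E_2 = 1/4
V_3 = 3/16·E_2 + (1/4)²·V_2 = 63/1024;  E_3 = 1/16

63/1024


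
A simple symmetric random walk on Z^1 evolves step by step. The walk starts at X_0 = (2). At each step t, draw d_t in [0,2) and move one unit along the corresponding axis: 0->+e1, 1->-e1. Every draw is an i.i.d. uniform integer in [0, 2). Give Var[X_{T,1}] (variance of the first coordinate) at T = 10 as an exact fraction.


Outcome values over d=0..1: [1, -1]
Σy = 0, Σy² = 2, M = 2
μ = 0/2 = 0,  σ² = 2/2 − (0)² = 1
Independent increments: Var[X_10] = 10·σ² = 10·(1) = 10

10


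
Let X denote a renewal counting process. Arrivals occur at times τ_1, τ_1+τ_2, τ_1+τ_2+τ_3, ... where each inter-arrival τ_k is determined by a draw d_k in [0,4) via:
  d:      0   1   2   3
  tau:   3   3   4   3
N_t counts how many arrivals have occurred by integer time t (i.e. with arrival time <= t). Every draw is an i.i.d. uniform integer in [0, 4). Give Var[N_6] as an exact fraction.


Inter-arrival values over d=0..3: [3, 3, 4, 3]
Each d has probability 1/4, so the pmf of τ is: f(3) = 3/4, f(4) = 1/4
Let p_n(j) = P(N_n = j), with p_0 = [1]. Condition on τ_1: p_n(0) = P(τ > n), and for j >= 1, p_n(j) = Σ_{k<=n} f(k)·p_{n−k}(j−1)
p_1 = [1]  (j = 0)
p_2 = [1]  (j = 0)
p_3 = [1/4, 3/4]  (j = 0..1)
p_4 = [0, 1]  (j = 0..1)
p_5 = [0, 1]  (j = 0..1)
p_6 = [0, 7/16, 9/16]  (j = 0..2)
E[N_6] = Σ j·p_6(j) = 25/16;  E[N_6²] = Σ j²·p_6(j) = 43/16
Var[N_6] = 43/16 − (25/16)² = 63/256

63/256


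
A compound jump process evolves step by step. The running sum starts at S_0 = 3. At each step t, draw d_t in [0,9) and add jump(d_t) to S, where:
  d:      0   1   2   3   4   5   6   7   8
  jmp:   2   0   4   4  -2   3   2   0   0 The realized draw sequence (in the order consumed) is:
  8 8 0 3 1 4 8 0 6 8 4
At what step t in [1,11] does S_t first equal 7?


6

t=0: S=3, d=8, jump=0, S_1=3
t=1: S=3, d=8, jump=0, S_2=3
t=2: S=3, d=0, jump=2, S_3=5
t=3: S=5, d=3, jump=4, S_4=9
t=4: S=9, d=1, jump=0, S_5=9
t=5: S=9, d=4, jump=-2, S_6=7
t=6: S=7, d=8, jump=0, S_7=7
t=7: S=7, d=0, jump=2, S_8=9
t=8: S=9, d=6, jump=2, S_9=11
t=9: S=11, d=8, jump=0, S_10=11
t=10: S=11, d=4, jump=-2, S_11=9


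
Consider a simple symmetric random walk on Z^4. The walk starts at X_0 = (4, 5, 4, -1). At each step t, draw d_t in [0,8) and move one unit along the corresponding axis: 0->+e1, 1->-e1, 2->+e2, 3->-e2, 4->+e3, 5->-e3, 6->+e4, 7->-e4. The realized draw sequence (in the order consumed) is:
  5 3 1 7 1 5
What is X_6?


(2, 4, 2, -2)

t=0: X=(4, 5, 4, -1), d=5 → -e3, X_1=(4, 5, 3, -1)
t=1: X=(4, 5, 3, -1), d=3 → -e2, X_2=(4, 4, 3, -1)
t=2: X=(4, 4, 3, -1), d=1 → -e1, X_3=(3, 4, 3, -1)
t=3: X=(3, 4, 3, -1), d=7 → -e4, X_4=(3, 4, 3, -2)
t=4: X=(3, 4, 3, -2), d=1 → -e1, X_5=(2, 4, 3, -2)
t=5: X=(2, 4, 3, -2), d=5 → -e3, X_6=(2, 4, 2, -2)


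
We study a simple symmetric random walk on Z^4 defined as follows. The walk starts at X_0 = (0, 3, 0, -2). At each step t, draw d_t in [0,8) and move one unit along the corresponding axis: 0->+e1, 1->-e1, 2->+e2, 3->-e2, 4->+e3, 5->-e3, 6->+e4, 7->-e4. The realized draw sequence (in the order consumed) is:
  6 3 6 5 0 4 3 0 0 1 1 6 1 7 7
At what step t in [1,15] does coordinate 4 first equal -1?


t=0: X=(0, 3, 0, -2), d=6 → +e4, X_1=(0, 3, 0, -1)
t=1: X=(0, 3, 0, -1), d=3 → -e2, X_2=(0, 2, 0, -1)
t=2: X=(0, 2, 0, -1), d=6 → +e4, X_3=(0, 2, 0, 0)
t=3: X=(0, 2, 0, 0), d=5 → -e3, X_4=(0, 2, -1, 0)
t=4: X=(0, 2, -1, 0), d=0 → +e1, X_5=(1, 2, -1, 0)
t=5: X=(1, 2, -1, 0), d=4 → +e3, X_6=(1, 2, 0, 0)
t=6: X=(1, 2, 0, 0), d=3 → -e2, X_7=(1, 1, 0, 0)
t=7: X=(1, 1, 0, 0), d=0 → +e1, X_8=(2, 1, 0, 0)
t=8: X=(2, 1, 0, 0), d=0 → +e1, X_9=(3, 1, 0, 0)
t=9: X=(3, 1, 0, 0), d=1 → -e1, X_10=(2, 1, 0, 0)
t=10: X=(2, 1, 0, 0), d=1 → -e1, X_11=(1, 1, 0, 0)
t=11: X=(1, 1, 0, 0), d=6 → +e4, X_12=(1, 1, 0, 1)
t=12: X=(1, 1, 0, 1), d=1 → -e1, X_13=(0, 1, 0, 1)
t=13: X=(0, 1, 0, 1), d=7 → -e4, X_14=(0, 1, 0, 0)
t=14: X=(0, 1, 0, 0), d=7 → -e4, X_15=(0, 1, 0, -1)

1


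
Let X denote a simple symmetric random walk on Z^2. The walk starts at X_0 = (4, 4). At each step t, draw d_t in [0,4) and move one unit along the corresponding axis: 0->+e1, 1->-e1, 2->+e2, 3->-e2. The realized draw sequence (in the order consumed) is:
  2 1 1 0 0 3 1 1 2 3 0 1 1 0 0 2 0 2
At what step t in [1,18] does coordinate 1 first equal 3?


2

t=0: X=(4, 4), d=2 → +e2, X_1=(4, 5)
t=1: X=(4, 5), d=1 → -e1, X_2=(3, 5)
t=2: X=(3, 5), d=1 → -e1, X_3=(2, 5)
t=3: X=(2, 5), d=0 → +e1, X_4=(3, 5)
t=4: X=(3, 5), d=0 → +e1, X_5=(4, 5)
t=5: X=(4, 5), d=3 → -e2, X_6=(4, 4)
t=6: X=(4, 4), d=1 → -e1, X_7=(3, 4)
t=7: X=(3, 4), d=1 → -e1, X_8=(2, 4)
t=8: X=(2, 4), d=2 → +e2, X_9=(2, 5)
t=9: X=(2, 5), d=3 → -e2, X_10=(2, 4)
t=10: X=(2, 4), d=0 → +e1, X_11=(3, 4)
t=11: X=(3, 4), d=1 → -e1, X_12=(2, 4)
t=12: X=(2, 4), d=1 → -e1, X_13=(1, 4)
t=13: X=(1, 4), d=0 → +e1, X_14=(2, 4)
t=14: X=(2, 4), d=0 → +e1, X_15=(3, 4)
t=15: X=(3, 4), d=2 → +e2, X_16=(3, 5)
t=16: X=(3, 5), d=0 → +e1, X_17=(4, 5)
t=17: X=(4, 5), d=2 → +e2, X_18=(4, 6)


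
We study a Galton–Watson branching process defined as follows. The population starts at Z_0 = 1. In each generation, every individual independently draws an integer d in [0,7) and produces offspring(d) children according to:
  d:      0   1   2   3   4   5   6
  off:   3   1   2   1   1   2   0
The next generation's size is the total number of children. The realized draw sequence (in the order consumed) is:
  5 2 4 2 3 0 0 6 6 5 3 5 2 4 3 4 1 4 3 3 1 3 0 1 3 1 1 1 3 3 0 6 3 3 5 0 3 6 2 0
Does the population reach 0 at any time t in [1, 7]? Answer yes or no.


gen 0: Z_0=1, draws=[5], offspring=[2], Z_1=2
gen 1: Z_1=2, draws=[2, 4], offspring=[2, 1], Z_2=3
gen 2: Z_2=3, draws=[2, 3, 0], offspring=[2, 1, 3], Z_3=6
gen 3: Z_3=6, draws=[0, 6, 6, 5, 3, 5], offspring=[3, 0, 0, 2, 1, 2], Z_4=8
gen 4: Z_4=8, draws=[2, 4, 3, 4, 1, 4, 3, 3], offspring=[2, 1, 1, 1, 1, 1, 1, 1], Z_5=9
gen 5: Z_5=9, draws=[1, 3, 0, 1, 3, 1, 1, 1, 3], offspring=[1, 1, 3, 1, 1, 1, 1, 1, 1], Z_6=11
gen 6: Z_6=11, draws=[3, 0, 6, 3, 3, 5, 0, 3, 6, 2, 0], offspring=[1, 3, 0, 1, 1, 2, 3, 1, 0, 2, 3], Z_7=17

no


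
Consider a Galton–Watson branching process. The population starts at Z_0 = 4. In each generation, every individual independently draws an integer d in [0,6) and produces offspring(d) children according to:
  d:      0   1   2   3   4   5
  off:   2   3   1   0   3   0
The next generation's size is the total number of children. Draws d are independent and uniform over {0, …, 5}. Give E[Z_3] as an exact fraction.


Outcome values over d=0..5: [2, 3, 1, 0, 3, 0]
Σy = 9, Σy² = 23, M = 6
μ = 9/6 = 3/2,  σ² = 23/6 − (3/2)² = 19/12
E[Z_0] = 4
E[Z_1] = 3/2·E[Z_0] = 6
E[Z_2] = 3/2·E[Z_1] = 9
E[Z_3] = 3/2·E[Z_2] = 27/2

27/2


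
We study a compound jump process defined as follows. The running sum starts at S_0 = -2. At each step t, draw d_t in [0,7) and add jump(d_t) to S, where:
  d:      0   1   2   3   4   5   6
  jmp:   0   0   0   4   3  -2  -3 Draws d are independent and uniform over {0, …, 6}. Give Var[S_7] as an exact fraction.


Outcome values over d=0..6: [0, 0, 0, 4, 3, -2, -3]
Σy = 2, Σy² = 38, M = 7
μ = 2/7 = 2/7,  σ² = 38/7 − (2/7)² = 262/49
Independent increments: Var[S_7] = 7·σ² = 7·(262/49) = 262/7

262/7


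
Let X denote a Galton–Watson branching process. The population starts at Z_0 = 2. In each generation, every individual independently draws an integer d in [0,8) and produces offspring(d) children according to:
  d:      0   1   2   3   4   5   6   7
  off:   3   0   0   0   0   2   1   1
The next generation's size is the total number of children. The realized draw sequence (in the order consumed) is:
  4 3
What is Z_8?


0

gen 0: Z_0=2, draws=[4, 3], offspring=[0, 0], Z_1=0
gen 1: Z_1=0, draws=[], offspring=[], Z_2=0
gen 2: Z_2=0, draws=[], offspring=[], Z_3=0
gen 3: Z_3=0, draws=[], offspring=[], Z_4=0
gen 4: Z_4=0, draws=[], offspring=[], Z_5=0
gen 5: Z_5=0, draws=[], offspring=[], Z_6=0
gen 6: Z_6=0, draws=[], offspring=[], Z_7=0
gen 7: Z_7=0, draws=[], offspring=[], Z_8=0


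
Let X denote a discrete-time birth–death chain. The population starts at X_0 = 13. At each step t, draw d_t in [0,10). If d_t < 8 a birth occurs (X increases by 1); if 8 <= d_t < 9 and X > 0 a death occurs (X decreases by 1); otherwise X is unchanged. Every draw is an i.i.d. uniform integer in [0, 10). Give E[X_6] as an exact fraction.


X can drop by at most 1 per step and X_0 = 13 > T = 6, so X_t >= 13 − t >= 7 > 0 for every t <= 6: the floor at 0 (the 'and X > 0' condition) never binds. Hence X_6 = X_0 + Σ_{t<6} Y_t with i.i.d. increments Y_t = y(d_t) ∈ {+1, −1, 0}.
Outcome values over d=0..9: [1, 1, 1, 1, 1, 1, 1, 1, -1, 0]
Σy = 7, Σy² = 9, M = 10
μ = 7/10 = 7/10,  σ² = 9/10 − (7/10)² = 41/100
E[X_6] = 13 + 6·(7/10) = 86/5

86/5


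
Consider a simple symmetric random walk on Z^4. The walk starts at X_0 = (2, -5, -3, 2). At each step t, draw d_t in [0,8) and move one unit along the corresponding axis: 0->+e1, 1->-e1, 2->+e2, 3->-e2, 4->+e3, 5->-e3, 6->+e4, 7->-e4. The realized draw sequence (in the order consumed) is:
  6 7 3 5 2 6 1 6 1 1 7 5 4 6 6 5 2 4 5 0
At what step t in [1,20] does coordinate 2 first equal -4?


17

t=0: X=(2, -5, -3, 2), d=6 → +e4, X_1=(2, -5, -3, 3)
t=1: X=(2, -5, -3, 3), d=7 → -e4, X_2=(2, -5, -3, 2)
t=2: X=(2, -5, -3, 2), d=3 → -e2, X_3=(2, -6, -3, 2)
t=3: X=(2, -6, -3, 2), d=5 → -e3, X_4=(2, -6, -4, 2)
t=4: X=(2, -6, -4, 2), d=2 → +e2, X_5=(2, -5, -4, 2)
t=5: X=(2, -5, -4, 2), d=6 → +e4, X_6=(2, -5, -4, 3)
t=6: X=(2, -5, -4, 3), d=1 → -e1, X_7=(1, -5, -4, 3)
t=7: X=(1, -5, -4, 3), d=6 → +e4, X_8=(1, -5, -4, 4)
t=8: X=(1, -5, -4, 4), d=1 → -e1, X_9=(0, -5, -4, 4)
t=9: X=(0, -5, -4, 4), d=1 → -e1, X_10=(-1, -5, -4, 4)
t=10: X=(-1, -5, -4, 4), d=7 → -e4, X_11=(-1, -5, -4, 3)
t=11: X=(-1, -5, -4, 3), d=5 → -e3, X_12=(-1, -5, -5, 3)
t=12: X=(-1, -5, -5, 3), d=4 → +e3, X_13=(-1, -5, -4, 3)
t=13: X=(-1, -5, -4, 3), d=6 → +e4, X_14=(-1, -5, -4, 4)
t=14: X=(-1, -5, -4, 4), d=6 → +e4, X_15=(-1, -5, -4, 5)
t=15: X=(-1, -5, -4, 5), d=5 → -e3, X_16=(-1, -5, -5, 5)
t=16: X=(-1, -5, -5, 5), d=2 → +e2, X_17=(-1, -4, -5, 5)
t=17: X=(-1, -4, -5, 5), d=4 → +e3, X_18=(-1, -4, -4, 5)
t=18: X=(-1, -4, -4, 5), d=5 → -e3, X_19=(-1, -4, -5, 5)
t=19: X=(-1, -4, -5, 5), d=0 → +e1, X_20=(0, -4, -5, 5)


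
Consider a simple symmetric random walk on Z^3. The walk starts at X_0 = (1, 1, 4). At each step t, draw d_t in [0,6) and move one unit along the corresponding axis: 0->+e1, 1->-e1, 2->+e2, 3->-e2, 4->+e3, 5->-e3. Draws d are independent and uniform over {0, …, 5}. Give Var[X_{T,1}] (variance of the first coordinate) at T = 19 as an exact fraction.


Outcome values over d=0..5: [1, -1, 0, 0, 0, 0]
Σy = 0, Σy² = 2, M = 6
μ = 0/6 = 0,  σ² = 2/6 − (0)² = 1/3
Independent increments: Var[X_19] = 19·σ² = 19·(1/3) = 19/3

19/3


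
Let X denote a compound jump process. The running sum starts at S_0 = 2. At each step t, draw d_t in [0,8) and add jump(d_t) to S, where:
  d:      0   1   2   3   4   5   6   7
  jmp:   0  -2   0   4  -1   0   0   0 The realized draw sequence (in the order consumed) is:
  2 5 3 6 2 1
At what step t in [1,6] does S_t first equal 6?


3

t=0: S=2, d=2, jump=0, S_1=2
t=1: S=2, d=5, jump=0, S_2=2
t=2: S=2, d=3, jump=4, S_3=6
t=3: S=6, d=6, jump=0, S_4=6
t=4: S=6, d=2, jump=0, S_5=6
t=5: S=6, d=1, jump=-2, S_6=4


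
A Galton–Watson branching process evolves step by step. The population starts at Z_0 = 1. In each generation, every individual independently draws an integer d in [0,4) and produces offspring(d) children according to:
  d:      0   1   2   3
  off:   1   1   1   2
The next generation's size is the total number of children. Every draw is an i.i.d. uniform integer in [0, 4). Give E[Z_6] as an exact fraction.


15625/4096

Outcome values over d=0..3: [1, 1, 1, 2]
Σy = 5, Σy² = 7, M = 4
μ = 5/4 = 5/4,  σ² = 7/4 − (5/4)² = 3/16
E[Z_0] = 1
E[Z_1] = 5/4·E[Z_0] = 5/4
E[Z_2] = 5/4·E[Z_1] = 25/16
E[Z_3] = 5/4·E[Z_2] = 125/64
E[Z_4] = 5/4·E[Z_3] = 625/256
E[Z_5] = 5/4·E[Z_4] = 3125/1024
E[Z_6] = 5/4·E[Z_5] = 15625/4096


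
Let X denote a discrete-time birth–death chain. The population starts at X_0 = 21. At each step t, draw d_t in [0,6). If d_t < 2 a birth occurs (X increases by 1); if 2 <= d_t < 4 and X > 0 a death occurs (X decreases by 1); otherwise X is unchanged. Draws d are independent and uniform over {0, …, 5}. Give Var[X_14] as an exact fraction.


28/3

X can drop by at most 1 per step and X_0 = 21 > T = 14, so X_t >= 21 − t >= 7 > 0 for every t <= 14: the floor at 0 (the 'and X > 0' condition) never binds. Hence X_14 = X_0 + Σ_{t<14} Y_t with i.i.d. increments Y_t = y(d_t) ∈ {+1, −1, 0}.
Outcome values over d=0..5: [1, 1, -1, -1, 0, 0]
Σy = 0, Σy² = 4, M = 6
μ = 0/6 = 0,  σ² = 4/6 − (0)² = 2/3
Independent increments: Var[X_14] = 14·σ² = 14·(2/3) = 28/3


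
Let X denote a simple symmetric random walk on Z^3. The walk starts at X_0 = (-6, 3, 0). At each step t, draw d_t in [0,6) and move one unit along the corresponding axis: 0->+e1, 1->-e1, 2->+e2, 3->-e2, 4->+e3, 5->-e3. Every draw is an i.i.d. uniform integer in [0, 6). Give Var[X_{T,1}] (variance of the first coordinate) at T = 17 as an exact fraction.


Outcome values over d=0..5: [1, -1, 0, 0, 0, 0]
Σy = 0, Σy² = 2, M = 6
μ = 0/6 = 0,  σ² = 2/6 − (0)² = 1/3
Independent increments: Var[X_17] = 17·σ² = 17·(1/3) = 17/3

17/3


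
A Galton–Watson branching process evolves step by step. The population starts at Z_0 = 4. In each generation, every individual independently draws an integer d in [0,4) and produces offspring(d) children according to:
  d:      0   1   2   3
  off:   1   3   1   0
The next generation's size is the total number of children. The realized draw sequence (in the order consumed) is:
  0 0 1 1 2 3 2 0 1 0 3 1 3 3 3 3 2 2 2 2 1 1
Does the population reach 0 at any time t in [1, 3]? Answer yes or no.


gen 0: Z_0=4, draws=[0, 0, 1, 1], offspring=[1, 1, 3, 3], Z_1=8
gen 1: Z_1=8, draws=[2, 3, 2, 0, 1, 0, 3, 1], offspring=[1, 0, 1, 1, 3, 1, 0, 3], Z_2=10
gen 2: Z_2=10, draws=[3, 3, 3, 3, 2, 2, 2, 2, 1, 1], offspring=[0, 0, 0, 0, 1, 1, 1, 1, 3, 3], Z_3=10

no
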